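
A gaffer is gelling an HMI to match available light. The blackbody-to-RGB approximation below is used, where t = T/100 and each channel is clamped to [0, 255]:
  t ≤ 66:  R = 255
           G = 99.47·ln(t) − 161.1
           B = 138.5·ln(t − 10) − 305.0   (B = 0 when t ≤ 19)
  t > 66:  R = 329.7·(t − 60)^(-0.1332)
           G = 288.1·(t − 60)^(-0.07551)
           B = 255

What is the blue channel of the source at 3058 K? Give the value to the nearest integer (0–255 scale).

114

t = 3058/100 = 30.58; the t ≤ 66 branch applies.
B = 138.5·ln(30.58 − 10) − 305.0 = 138.5·ln 20.58 − 305.0 = 138.5·3.0243 − 305.0 = 113.868.
Rounded: 114.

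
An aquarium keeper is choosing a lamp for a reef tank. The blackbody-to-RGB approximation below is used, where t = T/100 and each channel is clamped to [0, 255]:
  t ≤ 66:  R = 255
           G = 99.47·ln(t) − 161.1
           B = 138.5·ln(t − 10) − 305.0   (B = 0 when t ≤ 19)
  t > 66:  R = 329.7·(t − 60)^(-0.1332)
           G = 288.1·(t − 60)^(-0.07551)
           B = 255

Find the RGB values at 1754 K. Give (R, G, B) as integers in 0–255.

(255, 124, 0)

t = 1754/100 = 17.54; the t ≤ 66 branch applies.
R = 255 by definition for t ≤ 66.
G = 99.47·ln 17.54 − 161.1 = 99.47·2.8645 − 161.1 = 123.830.
t = 17.54 ≤ 19, so B = 0.
Rounded: (255, 124, 0).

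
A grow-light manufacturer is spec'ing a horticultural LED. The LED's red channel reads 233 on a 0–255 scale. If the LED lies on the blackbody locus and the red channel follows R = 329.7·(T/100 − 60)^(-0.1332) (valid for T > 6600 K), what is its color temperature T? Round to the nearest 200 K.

7400 K

(t − 60)^(-0.1332) = 233/329.7 = 0.70670.
t − 60 = 0.70670^(1/-0.1332) = 0.70670^(-7.508) = 13.547, so t = 73.547.
T = 100·t = 7355 K → 7400 K to the nearest 200 K.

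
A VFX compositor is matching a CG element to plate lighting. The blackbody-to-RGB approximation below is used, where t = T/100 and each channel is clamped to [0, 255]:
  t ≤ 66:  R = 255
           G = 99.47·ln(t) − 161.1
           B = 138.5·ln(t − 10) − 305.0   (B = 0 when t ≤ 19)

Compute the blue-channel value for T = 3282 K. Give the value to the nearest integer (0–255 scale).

128

t = 3282/100 = 32.82; the t ≤ 66 branch applies.
B = 138.5·ln(32.82 − 10) − 305.0 = 138.5·ln 22.82 − 305.0 = 138.5·3.1276 − 305.0 = 128.178.
Rounded: 128.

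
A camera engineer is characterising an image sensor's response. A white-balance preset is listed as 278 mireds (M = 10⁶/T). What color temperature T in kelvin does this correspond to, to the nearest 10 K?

T = 10⁶ / 278 = 3597.12 K → 3600 K.

3600 K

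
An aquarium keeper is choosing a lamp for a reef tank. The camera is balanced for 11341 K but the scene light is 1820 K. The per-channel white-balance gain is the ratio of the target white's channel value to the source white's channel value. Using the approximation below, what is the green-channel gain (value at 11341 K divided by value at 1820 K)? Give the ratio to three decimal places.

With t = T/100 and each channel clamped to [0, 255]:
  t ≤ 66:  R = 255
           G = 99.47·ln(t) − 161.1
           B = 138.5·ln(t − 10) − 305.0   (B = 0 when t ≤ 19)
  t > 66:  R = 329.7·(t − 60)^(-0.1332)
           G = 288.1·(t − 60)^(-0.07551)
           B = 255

At 1820 K (t = 18.2):
  G = 99.47·ln 18.2 − 161.1 = 99.47·2.9014 − 161.1 = 127.504.
At 11341 K (t = 113.41):
  G = 288.1·(113.41 − 60)^(-0.07551) = 288.1·53.41^(-0.07551) = 288.1·0.74054 = 213.349.
Gain = 213.349 / 127.504 = 1.6733 → 1.673.

1.673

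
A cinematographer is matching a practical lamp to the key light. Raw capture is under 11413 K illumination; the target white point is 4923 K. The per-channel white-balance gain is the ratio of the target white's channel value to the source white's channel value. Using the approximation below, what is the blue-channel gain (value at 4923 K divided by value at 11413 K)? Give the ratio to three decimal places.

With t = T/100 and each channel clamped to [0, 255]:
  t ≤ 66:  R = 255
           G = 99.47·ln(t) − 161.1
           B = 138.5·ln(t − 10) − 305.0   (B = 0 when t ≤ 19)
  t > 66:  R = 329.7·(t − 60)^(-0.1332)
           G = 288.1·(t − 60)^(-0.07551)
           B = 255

0.797

At 11413 K (t = 114.13):
  B = 255 by definition for t > 66.
At 4923 K (t = 49.23):
  B = 138.5·ln(49.23 − 10) − 305.0 = 138.5·ln 39.23 − 305.0 = 138.5·3.6694 − 305.0 = 203.218.
Gain = 203.218 / 255.000 = 0.7969 → 0.797.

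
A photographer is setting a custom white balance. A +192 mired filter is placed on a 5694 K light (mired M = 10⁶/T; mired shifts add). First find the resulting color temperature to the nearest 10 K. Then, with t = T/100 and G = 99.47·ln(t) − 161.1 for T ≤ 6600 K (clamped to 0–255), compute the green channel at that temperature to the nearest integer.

167

M_in = 10⁶/5694 = 175.62; M_out = 175.62 + (+192) = 367.62.
T_out = 10⁶/367.62 = 2720.2 K → 2720 K; t = 27.2.
G = 99.47·ln 27.2 − 161.1 = 99.47·3.3032 − 161.1 = 167.471.
Rounded: 167.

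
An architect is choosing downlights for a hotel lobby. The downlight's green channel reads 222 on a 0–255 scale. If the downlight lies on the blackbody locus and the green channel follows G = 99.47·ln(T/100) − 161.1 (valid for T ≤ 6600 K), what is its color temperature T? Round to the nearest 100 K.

4700 K

ln t = (222 + 161.1) / 99.47 = 3.8514.
t = e^3.8514 = 47.059.
T = 100·t = 4706 K → 4700 K to the nearest 100 K.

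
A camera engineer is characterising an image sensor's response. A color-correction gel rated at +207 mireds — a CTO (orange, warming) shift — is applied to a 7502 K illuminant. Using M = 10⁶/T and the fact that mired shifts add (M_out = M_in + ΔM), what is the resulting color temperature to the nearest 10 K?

M_in = 10⁶/7502 = 133.30 mireds.
M_out = 133.30 + (+207) = 340.30 mireds.
T_out = 10⁶/340.30 = 2938.6 K → 2940 K.

2940 K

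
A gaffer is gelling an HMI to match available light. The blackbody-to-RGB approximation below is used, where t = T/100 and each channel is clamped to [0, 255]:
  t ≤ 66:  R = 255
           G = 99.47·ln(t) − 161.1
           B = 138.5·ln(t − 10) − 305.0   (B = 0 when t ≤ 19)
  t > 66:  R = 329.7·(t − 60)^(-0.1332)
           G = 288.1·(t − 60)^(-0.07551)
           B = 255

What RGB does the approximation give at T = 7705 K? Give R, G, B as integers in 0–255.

t = 7705/100 = 77.05; the t > 66 branch applies.
R = 329.7·(77.05 − 60)^(-0.1332) = 329.7·17.05^(-0.1332) = 329.7·0.68538 = 225.971.
G = 288.1·(77.05 − 60)^(-0.07551) = 288.1·17.05^(-0.07551) = 288.1·0.80722 = 232.560.
B = 255 by definition for t > 66.
Rounded: (226, 233, 255).

R=226, G=233, B=255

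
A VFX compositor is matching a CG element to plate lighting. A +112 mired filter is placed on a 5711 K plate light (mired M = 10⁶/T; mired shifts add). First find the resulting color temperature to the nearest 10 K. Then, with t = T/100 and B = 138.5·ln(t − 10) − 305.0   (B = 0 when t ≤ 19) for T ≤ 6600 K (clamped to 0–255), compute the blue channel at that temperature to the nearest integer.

M_in = 10⁶/5711 = 175.10; M_out = 175.10 + (+112) = 287.10.
T_out = 10⁶/287.10 = 3483.1 K → 3480 K; t = 34.8.
B = 138.5·ln(34.8 − 10) − 305.0 = 138.5·ln 24.8 − 305.0 = 138.5·3.2108 − 305.0 = 139.702.
Rounded: 140.

140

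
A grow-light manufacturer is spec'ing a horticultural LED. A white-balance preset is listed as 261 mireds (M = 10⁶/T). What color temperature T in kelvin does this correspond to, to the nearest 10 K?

T = 10⁶ / 261 = 3831.42 K → 3830 K.

3830 K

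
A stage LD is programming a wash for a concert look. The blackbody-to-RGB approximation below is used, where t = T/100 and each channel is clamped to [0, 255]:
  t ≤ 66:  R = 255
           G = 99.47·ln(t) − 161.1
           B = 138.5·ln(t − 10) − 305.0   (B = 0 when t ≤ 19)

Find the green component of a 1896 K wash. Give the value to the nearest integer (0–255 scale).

132

t = 1896/100 = 18.96; the t ≤ 66 branch applies.
G = 99.47·ln 18.96 − 161.1 = 99.47·2.9423 − 161.1 = 131.574.
Rounded: 132.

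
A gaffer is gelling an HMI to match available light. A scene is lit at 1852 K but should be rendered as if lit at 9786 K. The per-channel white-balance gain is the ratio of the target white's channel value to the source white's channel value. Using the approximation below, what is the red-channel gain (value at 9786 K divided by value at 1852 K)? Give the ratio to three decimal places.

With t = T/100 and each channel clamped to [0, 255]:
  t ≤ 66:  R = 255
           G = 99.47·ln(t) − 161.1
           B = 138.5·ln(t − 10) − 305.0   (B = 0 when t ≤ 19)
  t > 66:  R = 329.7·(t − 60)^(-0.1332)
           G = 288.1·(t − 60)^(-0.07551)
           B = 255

0.797

At 1852 K (t = 18.52):
  R = 255 by definition for t ≤ 66.
At 9786 K (t = 97.86):
  R = 329.7·(97.86 − 60)^(-0.1332) = 329.7·37.86^(-0.1332) = 329.7·0.61629 = 203.191.
Gain = 203.191 / 255.000 = 0.7968 → 0.797.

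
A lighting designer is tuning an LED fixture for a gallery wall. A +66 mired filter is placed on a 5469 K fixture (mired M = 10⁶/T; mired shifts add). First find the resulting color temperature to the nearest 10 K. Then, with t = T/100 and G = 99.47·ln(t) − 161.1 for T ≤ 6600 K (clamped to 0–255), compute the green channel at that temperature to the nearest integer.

M_in = 10⁶/5469 = 182.85; M_out = 182.85 + (+66) = 248.85.
T_out = 10⁶/248.85 = 4018.5 K → 4020 K; t = 40.2.
G = 99.47·ln 40.2 − 161.1 = 99.47·3.6939 − 161.1 = 206.329.
Rounded: 206.

206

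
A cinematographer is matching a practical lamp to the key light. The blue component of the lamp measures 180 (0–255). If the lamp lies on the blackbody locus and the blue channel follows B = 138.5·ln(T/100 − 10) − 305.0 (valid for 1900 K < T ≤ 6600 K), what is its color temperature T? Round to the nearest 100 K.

4300 K

ln(t − 10) = (180 + 305.0) / 138.5 = 3.5018.
t − 10 = e^3.5018 = 33.175, so t = 43.175.
T = 100·t = 4318 K → 4300 K to the nearest 100 K.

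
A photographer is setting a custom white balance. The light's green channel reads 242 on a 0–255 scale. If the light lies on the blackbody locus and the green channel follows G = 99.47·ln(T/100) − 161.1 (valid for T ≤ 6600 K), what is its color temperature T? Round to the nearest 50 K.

5750 K

ln t = (242 + 161.1) / 99.47 = 4.0525.
t = e^4.0525 = 57.540.
T = 100·t = 5754 K → 5750 K to the nearest 50 K.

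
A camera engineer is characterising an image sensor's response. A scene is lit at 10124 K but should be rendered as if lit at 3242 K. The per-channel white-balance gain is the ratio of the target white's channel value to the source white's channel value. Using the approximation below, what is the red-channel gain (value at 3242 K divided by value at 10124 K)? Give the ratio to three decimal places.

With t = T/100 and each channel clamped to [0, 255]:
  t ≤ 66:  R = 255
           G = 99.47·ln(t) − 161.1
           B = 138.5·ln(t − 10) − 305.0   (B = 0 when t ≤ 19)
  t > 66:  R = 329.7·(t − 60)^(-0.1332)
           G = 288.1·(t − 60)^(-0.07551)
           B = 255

At 10124 K (t = 101.24):
  R = 329.7·(101.24 − 60)^(-0.1332) = 329.7·41.24^(-0.1332) = 329.7·0.60931 = 200.890.
At 3242 K (t = 32.42):
  R = 255 by definition for t ≤ 66.
Gain = 255.000 / 200.890 = 1.2694 → 1.269.

1.269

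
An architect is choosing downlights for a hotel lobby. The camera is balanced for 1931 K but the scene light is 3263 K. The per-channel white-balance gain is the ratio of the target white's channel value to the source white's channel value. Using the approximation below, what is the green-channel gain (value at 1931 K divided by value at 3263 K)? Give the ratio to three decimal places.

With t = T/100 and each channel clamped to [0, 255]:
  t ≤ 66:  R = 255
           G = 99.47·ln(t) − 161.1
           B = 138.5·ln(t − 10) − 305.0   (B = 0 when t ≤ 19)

0.719

At 3263 K (t = 32.63):
  G = 99.47·ln 32.63 − 161.1 = 99.47·3.4852 − 161.1 = 185.576.
At 1931 K (t = 19.31):
  G = 99.47·ln 19.31 − 161.1 = 99.47·2.9606 − 161.1 = 133.393.
Gain = 133.393 / 185.576 = 0.7188 → 0.719.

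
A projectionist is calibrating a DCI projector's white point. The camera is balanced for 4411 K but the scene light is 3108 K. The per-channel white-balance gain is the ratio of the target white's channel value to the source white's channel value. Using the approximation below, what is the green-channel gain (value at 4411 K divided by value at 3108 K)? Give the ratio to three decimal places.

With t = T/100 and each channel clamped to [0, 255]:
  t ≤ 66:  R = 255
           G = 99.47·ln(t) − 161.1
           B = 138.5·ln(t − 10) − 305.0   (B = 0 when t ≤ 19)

At 3108 K (t = 31.08):
  G = 99.47·ln 31.08 − 161.1 = 99.47·3.4366 − 161.1 = 180.735.
At 4411 K (t = 44.11):
  G = 99.47·ln 44.11 − 161.1 = 99.47·3.7867 − 161.1 = 215.562.
Gain = 215.562 / 180.735 = 1.1927 → 1.193.

1.193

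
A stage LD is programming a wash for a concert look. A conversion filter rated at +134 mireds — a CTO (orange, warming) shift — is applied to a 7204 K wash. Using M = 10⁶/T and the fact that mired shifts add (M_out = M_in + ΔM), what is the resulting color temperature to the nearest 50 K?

M_in = 10⁶/7204 = 138.81 mireds.
M_out = 138.81 + (+134) = 272.81 mireds.
T_out = 10⁶/272.81 = 3665.5 K → 3650 K.

3650 K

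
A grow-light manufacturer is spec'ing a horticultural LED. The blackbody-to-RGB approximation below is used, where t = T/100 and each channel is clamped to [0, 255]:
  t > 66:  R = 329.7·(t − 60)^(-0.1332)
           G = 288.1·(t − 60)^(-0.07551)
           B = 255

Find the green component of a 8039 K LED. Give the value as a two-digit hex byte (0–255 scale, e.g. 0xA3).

t = 8039/100 = 80.39; the t > 66 branch applies.
G = 288.1·(80.39 − 60)^(-0.07551) = 288.1·20.39^(-0.07551) = 288.1·0.79639 = 229.440.
Rounded: 229; in hex, 0xE5.

0xE5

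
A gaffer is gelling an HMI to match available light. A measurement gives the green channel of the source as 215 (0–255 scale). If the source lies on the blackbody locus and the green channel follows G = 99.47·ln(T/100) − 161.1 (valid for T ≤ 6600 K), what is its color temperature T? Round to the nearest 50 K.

4400 K

ln t = (215 + 161.1) / 99.47 = 3.7810.
t = e^3.7810 = 43.862.
T = 100·t = 4386 K → 4400 K to the nearest 50 K.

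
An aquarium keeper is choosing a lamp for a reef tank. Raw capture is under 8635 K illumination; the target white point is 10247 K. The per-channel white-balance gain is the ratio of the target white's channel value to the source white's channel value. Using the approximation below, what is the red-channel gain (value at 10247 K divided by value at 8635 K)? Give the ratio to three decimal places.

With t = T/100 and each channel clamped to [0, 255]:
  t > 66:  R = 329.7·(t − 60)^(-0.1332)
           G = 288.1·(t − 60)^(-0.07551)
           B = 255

0.938

At 8635 K (t = 86.35):
  R = 329.7·(86.35 − 60)^(-0.1332) = 329.7·26.35^(-0.1332) = 329.7·0.64677 = 213.241.
At 10247 K (t = 102.47):
  R = 329.7·(102.47 − 60)^(-0.1332) = 329.7·42.47^(-0.1332) = 329.7·0.60693 = 200.105.
Gain = 200.105 / 213.241 = 0.9384 → 0.938.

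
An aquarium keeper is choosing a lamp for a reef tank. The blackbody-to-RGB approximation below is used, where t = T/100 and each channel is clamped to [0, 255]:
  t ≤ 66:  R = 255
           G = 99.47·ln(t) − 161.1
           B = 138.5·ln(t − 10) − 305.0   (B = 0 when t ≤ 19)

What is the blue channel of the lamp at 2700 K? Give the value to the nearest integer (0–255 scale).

87

t = 2700/100 = 27; the t ≤ 66 branch applies.
B = 138.5·ln(27 − 10) − 305.0 = 138.5·ln 17 − 305.0 = 138.5·2.8332 − 305.0 = 87.400.
Rounded: 87.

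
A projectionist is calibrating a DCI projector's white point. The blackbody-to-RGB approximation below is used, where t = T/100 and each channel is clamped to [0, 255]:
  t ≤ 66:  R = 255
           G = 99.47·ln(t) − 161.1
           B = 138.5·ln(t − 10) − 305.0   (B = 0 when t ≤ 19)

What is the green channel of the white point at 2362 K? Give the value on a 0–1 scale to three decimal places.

t = 2362/100 = 23.62; the t ≤ 66 branch applies.
G = 99.47·ln 23.62 − 161.1 = 99.47·3.1621 − 161.1 = 153.433.
On a 0–1 scale: 153.433/255 = 0.6017 → 0.602.

0.602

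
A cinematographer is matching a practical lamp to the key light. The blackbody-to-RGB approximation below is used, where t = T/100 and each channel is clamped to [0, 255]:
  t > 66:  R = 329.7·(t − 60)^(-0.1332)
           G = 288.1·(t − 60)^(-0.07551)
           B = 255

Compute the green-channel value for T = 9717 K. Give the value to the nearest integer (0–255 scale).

t = 9717/100 = 97.17; the t > 66 branch applies.
G = 288.1·(97.17 − 60)^(-0.07551) = 288.1·37.17^(-0.07551) = 288.1·0.76109 = 219.269.
Rounded: 219.

219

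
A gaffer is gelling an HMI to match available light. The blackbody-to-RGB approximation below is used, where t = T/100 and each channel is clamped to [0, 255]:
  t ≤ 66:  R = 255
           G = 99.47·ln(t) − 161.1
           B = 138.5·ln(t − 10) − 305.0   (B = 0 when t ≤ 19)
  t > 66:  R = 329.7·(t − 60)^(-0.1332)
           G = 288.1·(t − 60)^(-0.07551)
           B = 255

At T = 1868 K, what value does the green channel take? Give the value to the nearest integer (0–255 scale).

t = 1868/100 = 18.68; the t ≤ 66 branch applies.
G = 99.47·ln 18.68 − 161.1 = 99.47·2.9275 − 161.1 = 130.094.
Rounded: 130.

130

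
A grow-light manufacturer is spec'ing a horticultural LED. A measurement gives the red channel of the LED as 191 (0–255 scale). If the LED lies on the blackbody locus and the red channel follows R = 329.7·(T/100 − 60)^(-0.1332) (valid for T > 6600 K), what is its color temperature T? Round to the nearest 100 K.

12000 K

(t − 60)^(-0.1332) = 191/329.7 = 0.57931.
t − 60 = 0.57931^(1/-0.1332) = 0.57931^(-7.508) = 60.245, so t = 120.245.
T = 100·t = 12025 K → 12000 K to the nearest 100 K.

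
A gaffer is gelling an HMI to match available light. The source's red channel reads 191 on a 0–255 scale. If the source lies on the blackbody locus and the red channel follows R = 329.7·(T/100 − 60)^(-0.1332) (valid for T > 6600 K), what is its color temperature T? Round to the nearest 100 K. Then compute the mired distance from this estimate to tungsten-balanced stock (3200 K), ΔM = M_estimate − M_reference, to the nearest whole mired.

(t − 60)^(-0.1332) = 191/329.7 = 0.57931.
t − 60 = 0.57931^(1/-0.1332) = 0.57931^(-7.508) = 60.245, so t = 120.245.
T = 100·t = 12025 K → 12000 K to the nearest 100 K.
M_estimate = 10⁶/12000 = 83.33; M_reference = 10⁶/3200 = 312.50.
ΔM = 83.33 − 312.50 = -229.17 → -229 mireds.

-229 mireds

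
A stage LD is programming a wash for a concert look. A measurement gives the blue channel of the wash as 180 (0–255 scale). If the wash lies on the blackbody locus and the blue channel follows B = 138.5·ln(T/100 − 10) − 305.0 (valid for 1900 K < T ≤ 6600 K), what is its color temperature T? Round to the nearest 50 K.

4300 K

ln(t − 10) = (180 + 305.0) / 138.5 = 3.5018.
t − 10 = e^3.5018 = 33.175, so t = 43.175.
T = 100·t = 4318 K → 4300 K to the nearest 50 K.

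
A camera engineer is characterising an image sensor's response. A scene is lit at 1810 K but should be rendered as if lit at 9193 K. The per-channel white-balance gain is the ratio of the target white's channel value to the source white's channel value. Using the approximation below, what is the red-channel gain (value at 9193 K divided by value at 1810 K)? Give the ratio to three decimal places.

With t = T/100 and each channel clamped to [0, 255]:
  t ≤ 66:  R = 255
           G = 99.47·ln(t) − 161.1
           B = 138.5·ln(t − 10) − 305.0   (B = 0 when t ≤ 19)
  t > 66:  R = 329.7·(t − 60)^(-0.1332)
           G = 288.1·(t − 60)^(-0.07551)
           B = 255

At 1810 K (t = 18.1):
  R = 255 by definition for t ≤ 66.
At 9193 K (t = 91.93):
  R = 329.7·(91.93 − 60)^(-0.1332) = 329.7·31.93^(-0.1332) = 329.7·0.63044 = 207.855.
Gain = 207.855 / 255.000 = 0.8151 → 0.815.

0.815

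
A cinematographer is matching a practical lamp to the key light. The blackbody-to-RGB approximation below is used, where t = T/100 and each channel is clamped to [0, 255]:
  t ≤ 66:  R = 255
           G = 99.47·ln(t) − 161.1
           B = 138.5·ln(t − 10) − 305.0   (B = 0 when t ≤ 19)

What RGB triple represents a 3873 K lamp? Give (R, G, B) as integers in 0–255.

(255, 203, 160)

t = 3873/100 = 38.73; the t ≤ 66 branch applies.
R = 255 by definition for t ≤ 66.
G = 99.47·ln 38.73 − 161.1 = 99.47·3.6566 − 161.1 = 202.623.
B = 138.5·ln(38.73 − 10) − 305.0 = 138.5·ln 28.73 − 305.0 = 138.5·3.3579 − 305.0 = 160.075.
Rounded: (255, 203, 160).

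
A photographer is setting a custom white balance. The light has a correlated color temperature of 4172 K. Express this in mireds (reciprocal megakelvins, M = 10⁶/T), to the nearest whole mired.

M = 10⁶ / 4172 = 239.693 → 240 mireds.

240 mireds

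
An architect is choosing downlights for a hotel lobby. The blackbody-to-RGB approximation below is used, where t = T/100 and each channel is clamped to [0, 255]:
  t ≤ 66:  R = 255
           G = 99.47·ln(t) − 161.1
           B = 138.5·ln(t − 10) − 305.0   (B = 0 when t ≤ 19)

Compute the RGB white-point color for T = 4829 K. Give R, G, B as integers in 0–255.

t = 4829/100 = 48.29; the t ≤ 66 branch applies.
R = 255 by definition for t ≤ 66.
G = 99.47·ln 48.29 − 161.1 = 99.47·3.8772 − 161.1 = 224.568.
B = 138.5·ln(48.29 − 10) − 305.0 = 138.5·ln 38.29 − 305.0 = 138.5·3.6452 − 305.0 = 199.859.
Rounded: (255, 225, 200).

R=255, G=225, B=200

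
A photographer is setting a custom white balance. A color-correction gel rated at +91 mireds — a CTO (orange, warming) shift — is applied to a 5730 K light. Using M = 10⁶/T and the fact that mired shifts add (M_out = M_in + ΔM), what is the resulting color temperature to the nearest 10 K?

M_in = 10⁶/5730 = 174.52 mireds.
M_out = 174.52 + (+91) = 265.52 mireds.
T_out = 10⁶/265.52 = 3766.2 K → 3770 K.

3770 K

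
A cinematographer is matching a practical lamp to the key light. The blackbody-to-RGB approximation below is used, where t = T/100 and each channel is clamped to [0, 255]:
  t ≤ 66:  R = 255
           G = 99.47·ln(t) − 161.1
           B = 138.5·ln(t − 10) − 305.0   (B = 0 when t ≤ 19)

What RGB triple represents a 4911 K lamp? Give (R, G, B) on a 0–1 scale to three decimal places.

(1.000, 0.887, 0.795)

t = 4911/100 = 49.11; the t ≤ 66 branch applies.
R = 255 by definition for t ≤ 66.
G = 99.47·ln 49.11 − 161.1 = 99.47·3.8941 − 161.1 = 226.242.
B = 138.5·ln(49.11 − 10) − 305.0 = 138.5·ln 39.11 − 305.0 = 138.5·3.6664 − 305.0 = 202.793.
Dividing each by 255: (1.0000, 0.8872, 0.7953) → (1.000, 0.887, 0.795).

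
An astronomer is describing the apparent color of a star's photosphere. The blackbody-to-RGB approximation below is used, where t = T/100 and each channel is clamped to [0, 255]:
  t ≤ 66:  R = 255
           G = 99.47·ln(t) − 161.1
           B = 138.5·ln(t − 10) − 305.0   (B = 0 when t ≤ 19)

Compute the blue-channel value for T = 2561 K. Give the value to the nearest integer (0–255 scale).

76

t = 2561/100 = 25.61; the t ≤ 66 branch applies.
B = 138.5·ln(25.61 − 10) − 305.0 = 138.5·ln 15.61 − 305.0 = 138.5·2.7479 − 305.0 = 75.586.
Rounded: 76.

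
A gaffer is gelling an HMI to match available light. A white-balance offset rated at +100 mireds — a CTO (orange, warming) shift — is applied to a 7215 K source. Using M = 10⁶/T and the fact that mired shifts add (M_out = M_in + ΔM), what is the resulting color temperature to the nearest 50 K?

4200 K

M_in = 10⁶/7215 = 138.60 mireds.
M_out = 138.60 + (+100) = 238.60 mireds.
T_out = 10⁶/238.60 = 4191.1 K → 4200 K.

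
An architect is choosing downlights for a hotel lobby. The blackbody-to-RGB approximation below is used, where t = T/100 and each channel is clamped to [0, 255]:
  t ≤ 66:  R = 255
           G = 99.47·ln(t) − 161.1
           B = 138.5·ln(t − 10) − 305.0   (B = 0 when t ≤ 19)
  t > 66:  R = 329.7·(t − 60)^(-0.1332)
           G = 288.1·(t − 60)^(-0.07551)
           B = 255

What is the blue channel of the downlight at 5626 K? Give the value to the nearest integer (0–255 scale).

226

t = 5626/100 = 56.26; the t ≤ 66 branch applies.
B = 138.5·ln(56.26 − 10) − 305.0 = 138.5·ln 46.26 − 305.0 = 138.5·3.8343 − 305.0 = 226.047.
Rounded: 226.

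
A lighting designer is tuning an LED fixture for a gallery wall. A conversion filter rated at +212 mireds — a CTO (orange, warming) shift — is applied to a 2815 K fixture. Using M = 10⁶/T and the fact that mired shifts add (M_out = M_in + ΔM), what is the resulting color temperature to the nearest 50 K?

M_in = 10⁶/2815 = 355.24 mireds.
M_out = 355.24 + (+212) = 567.24 mireds.
T_out = 10⁶/567.24 = 1762.9 K → 1750 K.

1750 K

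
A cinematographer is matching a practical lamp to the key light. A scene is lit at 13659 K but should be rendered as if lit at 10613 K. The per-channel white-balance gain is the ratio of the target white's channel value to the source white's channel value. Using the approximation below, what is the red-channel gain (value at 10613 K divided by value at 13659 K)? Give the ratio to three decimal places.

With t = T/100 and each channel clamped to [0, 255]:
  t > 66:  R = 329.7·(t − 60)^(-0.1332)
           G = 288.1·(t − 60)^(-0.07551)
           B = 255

1.070

At 13659 K (t = 136.59):
  R = 329.7·(136.59 − 60)^(-0.1332) = 329.7·76.59^(-0.1332) = 329.7·0.56108 = 184.990.
At 10613 K (t = 106.13):
  R = 329.7·(106.13 − 60)^(-0.1332) = 329.7·46.13^(-0.1332) = 329.7·0.60028 = 197.914.
Gain = 197.914 / 184.990 = 1.0699 → 1.070.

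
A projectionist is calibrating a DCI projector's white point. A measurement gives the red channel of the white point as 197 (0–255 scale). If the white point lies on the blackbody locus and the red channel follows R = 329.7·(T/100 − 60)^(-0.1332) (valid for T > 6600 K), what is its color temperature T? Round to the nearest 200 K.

10800 K

(t − 60)^(-0.1332) = 197/329.7 = 0.59751.
t − 60 = 0.59751^(1/-0.1332) = 0.59751^(-7.508) = 47.761, so t = 107.761.
T = 100·t = 10776 K → 10800 K to the nearest 200 K.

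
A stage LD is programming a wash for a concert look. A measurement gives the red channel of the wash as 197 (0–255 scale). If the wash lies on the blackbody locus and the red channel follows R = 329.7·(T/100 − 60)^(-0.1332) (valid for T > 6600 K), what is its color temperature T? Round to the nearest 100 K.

(t − 60)^(-0.1332) = 197/329.7 = 0.59751.
t − 60 = 0.59751^(1/-0.1332) = 0.59751^(-7.508) = 47.761, so t = 107.761.
T = 100·t = 10776 K → 10800 K to the nearest 100 K.

10800 K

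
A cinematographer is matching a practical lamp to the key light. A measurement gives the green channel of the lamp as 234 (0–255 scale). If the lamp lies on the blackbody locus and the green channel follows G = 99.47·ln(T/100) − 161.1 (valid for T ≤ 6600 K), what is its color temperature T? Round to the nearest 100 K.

ln t = (234 + 161.1) / 99.47 = 3.9721.
t = e^3.9721 = 53.093.
T = 100·t = 5309 K → 5300 K to the nearest 100 K.

5300 K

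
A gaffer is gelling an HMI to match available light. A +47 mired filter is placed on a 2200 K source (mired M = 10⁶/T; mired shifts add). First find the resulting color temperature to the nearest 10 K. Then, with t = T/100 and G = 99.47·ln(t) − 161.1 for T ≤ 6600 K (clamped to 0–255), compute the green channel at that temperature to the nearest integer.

M_in = 10⁶/2200 = 454.55; M_out = 454.55 + (+47) = 501.55.
T_out = 10⁶/501.55 = 1993.8 K → 1990 K; t = 19.9.
G = 99.47·ln 19.9 − 161.1 = 99.47·2.9907 − 161.1 = 136.387.
Rounded: 136.

136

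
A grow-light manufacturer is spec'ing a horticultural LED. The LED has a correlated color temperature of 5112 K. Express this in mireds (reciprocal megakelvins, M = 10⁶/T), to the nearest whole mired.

M = 10⁶ / 5112 = 195.618 → 196 mireds.

196 mireds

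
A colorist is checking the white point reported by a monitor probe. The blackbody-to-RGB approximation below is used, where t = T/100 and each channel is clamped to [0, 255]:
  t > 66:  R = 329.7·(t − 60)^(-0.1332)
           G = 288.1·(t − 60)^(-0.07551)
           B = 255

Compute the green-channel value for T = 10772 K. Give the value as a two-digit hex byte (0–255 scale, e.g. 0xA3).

t = 10772/100 = 107.72; the t > 66 branch applies.
G = 288.1·(107.72 − 60)^(-0.07551) = 288.1·47.72^(-0.07551) = 288.1·0.74686 = 215.171.
Rounded: 215; in hex, 0xD7.

0xD7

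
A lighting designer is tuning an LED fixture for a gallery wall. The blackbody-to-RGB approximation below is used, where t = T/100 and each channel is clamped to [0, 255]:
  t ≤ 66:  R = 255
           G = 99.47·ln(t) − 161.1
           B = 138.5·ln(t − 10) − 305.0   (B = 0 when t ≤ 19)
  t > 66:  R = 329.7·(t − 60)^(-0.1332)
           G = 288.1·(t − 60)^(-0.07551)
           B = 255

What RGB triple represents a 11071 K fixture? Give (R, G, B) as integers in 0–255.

(195, 214, 255)

t = 11071/100 = 110.71; the t > 66 branch applies.
R = 329.7·(110.71 − 60)^(-0.1332) = 329.7·50.71^(-0.1332) = 329.7·0.59276 = 195.434.
G = 288.1·(110.71 − 60)^(-0.07551) = 288.1·50.71^(-0.07551) = 288.1·0.74344 = 214.186.
B = 255 by definition for t > 66.
Rounded: (195, 214, 255).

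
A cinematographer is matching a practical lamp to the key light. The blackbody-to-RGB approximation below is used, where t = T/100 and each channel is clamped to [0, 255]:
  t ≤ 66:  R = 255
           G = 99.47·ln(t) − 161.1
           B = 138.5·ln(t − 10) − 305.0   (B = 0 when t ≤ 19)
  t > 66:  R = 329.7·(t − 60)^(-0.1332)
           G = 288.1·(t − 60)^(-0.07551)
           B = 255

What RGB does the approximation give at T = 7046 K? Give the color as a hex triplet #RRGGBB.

#F1F1FF

t = 7046/100 = 70.46; the t > 66 branch applies.
R = 329.7·(70.46 − 60)^(-0.1332) = 329.7·10.46^(-0.1332) = 329.7·0.73147 = 241.167.
G = 288.1·(70.46 − 60)^(-0.07551) = 288.1·10.46^(-0.07551) = 288.1·0.83756 = 241.301.
B = 255 by definition for t > 66.
Rounded: (241, 241, 255).
In hex: #F1F1FF.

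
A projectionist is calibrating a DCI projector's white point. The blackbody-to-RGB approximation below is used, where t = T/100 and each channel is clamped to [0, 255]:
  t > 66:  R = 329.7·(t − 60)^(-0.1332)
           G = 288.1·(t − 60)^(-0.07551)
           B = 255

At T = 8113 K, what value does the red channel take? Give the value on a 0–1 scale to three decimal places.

0.861

t = 8113/100 = 81.13; the t > 66 branch applies.
R = 329.7·(81.13 − 60)^(-0.1332) = 329.7·21.13^(-0.1332) = 329.7·0.66608 = 219.605.
On a 0–1 scale: 219.605/255 = 0.8612 → 0.861.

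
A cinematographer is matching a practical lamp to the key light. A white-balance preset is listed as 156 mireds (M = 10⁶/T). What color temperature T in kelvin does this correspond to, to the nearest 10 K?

T = 10⁶ / 156 = 6410.26 K → 6410 K.

6410 K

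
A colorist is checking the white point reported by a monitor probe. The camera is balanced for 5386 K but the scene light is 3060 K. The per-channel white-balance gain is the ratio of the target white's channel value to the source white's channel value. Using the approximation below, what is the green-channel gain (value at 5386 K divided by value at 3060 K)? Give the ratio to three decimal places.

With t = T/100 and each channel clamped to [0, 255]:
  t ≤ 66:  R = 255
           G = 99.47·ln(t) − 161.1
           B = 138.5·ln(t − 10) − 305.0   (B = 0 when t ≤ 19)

At 3060 K (t = 30.6):
  G = 99.47·ln 30.6 − 161.1 = 99.47·3.4210 − 161.1 = 179.187.
At 5386 K (t = 53.86):
  G = 99.47·ln 53.86 − 161.1 = 99.47·3.9864 − 161.1 = 235.426.
Gain = 235.426 / 179.187 = 1.3139 → 1.314.

1.314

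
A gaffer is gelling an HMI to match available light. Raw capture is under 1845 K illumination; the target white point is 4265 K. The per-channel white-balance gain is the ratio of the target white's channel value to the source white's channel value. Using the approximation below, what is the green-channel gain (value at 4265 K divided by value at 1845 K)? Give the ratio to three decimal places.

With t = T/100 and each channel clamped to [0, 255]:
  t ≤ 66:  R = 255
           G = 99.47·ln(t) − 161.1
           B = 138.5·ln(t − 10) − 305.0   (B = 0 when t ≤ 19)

1.647

At 1845 K (t = 18.45):
  G = 99.47·ln 18.45 − 161.1 = 99.47·2.9151 − 161.1 = 128.861.
At 4265 K (t = 42.65):
  G = 99.47·ln 42.65 − 161.1 = 99.47·3.7530 − 161.1 = 212.214.
Gain = 212.214 / 128.861 = 1.6468 → 1.647.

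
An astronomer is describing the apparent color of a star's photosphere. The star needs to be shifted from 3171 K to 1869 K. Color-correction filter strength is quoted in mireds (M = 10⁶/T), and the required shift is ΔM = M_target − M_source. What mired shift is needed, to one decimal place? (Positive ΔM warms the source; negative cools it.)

+219.7 mireds

M_source = 10⁶/3171 = 315.358; M_target = 10⁶/1869 = 535.045.
ΔM = 535.045 − 315.358 = 219.688 → +219.7 mireds, a warming shift.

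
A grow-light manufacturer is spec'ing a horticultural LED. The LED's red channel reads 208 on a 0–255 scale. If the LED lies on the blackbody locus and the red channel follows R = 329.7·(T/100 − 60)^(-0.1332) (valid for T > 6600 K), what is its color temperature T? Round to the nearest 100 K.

9200 K

(t − 60)^(-0.1332) = 208/329.7 = 0.63088.
t − 60 = 0.63088^(1/-0.1332) = 0.63088^(-7.508) = 31.763, so t = 91.763.
T = 100·t = 9176 K → 9200 K to the nearest 100 K.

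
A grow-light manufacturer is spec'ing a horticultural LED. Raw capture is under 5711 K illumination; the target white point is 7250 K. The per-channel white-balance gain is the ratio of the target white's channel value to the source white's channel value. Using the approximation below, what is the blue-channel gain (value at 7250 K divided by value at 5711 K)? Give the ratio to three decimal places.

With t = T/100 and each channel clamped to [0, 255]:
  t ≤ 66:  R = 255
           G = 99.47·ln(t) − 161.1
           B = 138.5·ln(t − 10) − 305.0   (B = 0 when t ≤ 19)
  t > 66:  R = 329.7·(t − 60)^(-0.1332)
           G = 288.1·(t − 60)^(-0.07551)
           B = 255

At 5711 K (t = 57.11):
  B = 138.5·ln(57.11 − 10) − 305.0 = 138.5·ln 47.11 − 305.0 = 138.5·3.8525 − 305.0 = 228.569.
At 7250 K (t = 72.5):
  B = 255 by definition for t > 66.
Gain = 255.000 / 228.569 = 1.1156 → 1.116.

1.116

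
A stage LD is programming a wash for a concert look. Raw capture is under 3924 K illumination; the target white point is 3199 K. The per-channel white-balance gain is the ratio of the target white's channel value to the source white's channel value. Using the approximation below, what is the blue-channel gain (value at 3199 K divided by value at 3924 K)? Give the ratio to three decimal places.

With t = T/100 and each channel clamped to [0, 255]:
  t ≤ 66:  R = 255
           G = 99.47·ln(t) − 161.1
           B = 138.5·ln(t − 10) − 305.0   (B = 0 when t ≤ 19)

0.757

At 3924 K (t = 39.24):
  B = 138.5·ln(39.24 − 10) − 305.0 = 138.5·ln 29.24 − 305.0 = 138.5·3.3755 − 305.0 = 162.512.
At 3199 K (t = 31.99):
  B = 138.5·ln(31.99 − 10) − 305.0 = 138.5·ln 21.99 − 305.0 = 138.5·3.0906 − 305.0 = 123.046.
Gain = 123.046 / 162.512 = 0.7572 → 0.757.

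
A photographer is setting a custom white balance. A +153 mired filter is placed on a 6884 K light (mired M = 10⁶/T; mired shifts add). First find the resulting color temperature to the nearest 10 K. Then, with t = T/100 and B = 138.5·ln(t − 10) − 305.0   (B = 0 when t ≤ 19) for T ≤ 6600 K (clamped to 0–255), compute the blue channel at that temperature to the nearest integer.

132

M_in = 10⁶/6884 = 145.26; M_out = 145.26 + (+153) = 298.26.
T_out = 10⁶/298.26 = 3352.7 K → 3350 K; t = 33.5.
B = 138.5·ln(33.5 − 10) − 305.0 = 138.5·ln 23.5 − 305.0 = 138.5·3.1570 − 305.0 = 132.245.
Rounded: 132.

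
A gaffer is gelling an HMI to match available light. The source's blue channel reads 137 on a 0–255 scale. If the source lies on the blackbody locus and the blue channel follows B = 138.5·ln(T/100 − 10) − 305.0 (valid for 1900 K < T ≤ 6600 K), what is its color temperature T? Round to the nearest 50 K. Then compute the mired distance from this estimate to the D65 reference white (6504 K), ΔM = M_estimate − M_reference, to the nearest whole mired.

ln(t − 10) = (137 + 305.0) / 138.5 = 3.1913.
t − 10 = e^3.1913 = 24.321, so t = 34.321.
T = 100·t = 3432 K → 3450 K to the nearest 50 K.
M_estimate = 10⁶/3450 = 289.86; M_reference = 10⁶/6504 = 153.75.
ΔM = 289.86 − 153.75 = 136.10 → +136 mireds.

+136 mireds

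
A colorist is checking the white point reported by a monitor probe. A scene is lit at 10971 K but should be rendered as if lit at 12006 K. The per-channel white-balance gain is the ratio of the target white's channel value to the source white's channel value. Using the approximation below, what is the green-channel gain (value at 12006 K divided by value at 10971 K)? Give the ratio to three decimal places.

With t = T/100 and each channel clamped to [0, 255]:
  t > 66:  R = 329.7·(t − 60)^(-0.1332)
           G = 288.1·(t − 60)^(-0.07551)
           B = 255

At 10971 K (t = 109.71):
  G = 288.1·(109.71 − 60)^(-0.07551) = 288.1·49.71^(-0.07551) = 288.1·0.74456 = 214.509.
At 12006 K (t = 120.06):
  G = 288.1·(120.06 − 60)^(-0.07551) = 288.1·60.06^(-0.07551) = 288.1·0.73401 = 211.467.
Gain = 211.467 / 214.509 = 0.9858 → 0.986.

0.986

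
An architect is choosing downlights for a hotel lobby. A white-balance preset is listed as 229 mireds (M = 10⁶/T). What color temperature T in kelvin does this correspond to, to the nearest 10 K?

4370 K

T = 10⁶ / 229 = 4366.81 K → 4370 K.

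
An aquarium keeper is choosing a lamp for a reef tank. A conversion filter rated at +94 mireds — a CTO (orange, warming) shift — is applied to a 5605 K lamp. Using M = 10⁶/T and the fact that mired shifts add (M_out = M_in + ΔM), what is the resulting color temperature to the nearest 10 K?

3670 K

M_in = 10⁶/5605 = 178.41 mireds.
M_out = 178.41 + (+94) = 272.41 mireds.
T_out = 10⁶/272.41 = 3670.9 K → 3670 K.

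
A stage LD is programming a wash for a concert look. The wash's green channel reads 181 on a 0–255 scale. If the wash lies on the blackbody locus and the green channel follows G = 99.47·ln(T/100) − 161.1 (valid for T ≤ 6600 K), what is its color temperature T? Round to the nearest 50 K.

3100 K

ln t = (181 + 161.1) / 99.47 = 3.4392.
t = e^3.4392 = 31.163.
T = 100·t = 3116 K → 3100 K to the nearest 50 K.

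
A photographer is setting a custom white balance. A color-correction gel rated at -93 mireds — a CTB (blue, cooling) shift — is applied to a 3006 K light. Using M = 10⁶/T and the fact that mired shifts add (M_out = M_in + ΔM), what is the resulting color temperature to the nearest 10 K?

4170 K

M_in = 10⁶/3006 = 332.67 mireds.
M_out = 332.67 + (-93) = 239.67 mireds.
T_out = 10⁶/239.67 = 4172.4 K → 4170 K.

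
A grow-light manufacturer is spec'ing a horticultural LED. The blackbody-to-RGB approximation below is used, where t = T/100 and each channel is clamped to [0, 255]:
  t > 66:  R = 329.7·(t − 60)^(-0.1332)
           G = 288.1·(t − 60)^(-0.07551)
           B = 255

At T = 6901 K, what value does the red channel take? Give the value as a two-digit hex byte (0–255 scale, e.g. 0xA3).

0xF6

t = 6901/100 = 69.01; the t > 66 branch applies.
R = 329.7·(69.01 − 60)^(-0.1332) = 329.7·9.01^(-0.1332) = 329.7·0.74616 = 246.008.
Rounded: 246; in hex, 0xF6.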